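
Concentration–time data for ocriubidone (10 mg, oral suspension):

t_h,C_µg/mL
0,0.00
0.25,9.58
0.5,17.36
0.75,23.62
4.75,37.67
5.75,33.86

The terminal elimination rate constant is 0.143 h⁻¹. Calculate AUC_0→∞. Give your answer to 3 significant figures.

Trapezoidal AUC_0→5.75:
  [0→0.25]: (0.00+9.58)/2 × 0.25 = 1.1975
  [0.25→0.5]: (9.58+17.36)/2 × 0.25 = 3.3675
  [0.5→0.75]: (17.36+23.62)/2 × 0.25 = 5.1225
  [0.75→4.75]: (23.62+37.67)/2 × 4 = 122.58
  [4.75→5.75]: (37.67+33.86)/2 × 1 = 35.765
  Sum = 168.0325 µg/mL·h
Extrapolated tail: C_last / k_e = 33.86 / 0.143 = 236.783
AUC_0→∞ = 168.0325 + 236.783 = 404.8155 µg/mL·h

AUC = 405 µg/mL·h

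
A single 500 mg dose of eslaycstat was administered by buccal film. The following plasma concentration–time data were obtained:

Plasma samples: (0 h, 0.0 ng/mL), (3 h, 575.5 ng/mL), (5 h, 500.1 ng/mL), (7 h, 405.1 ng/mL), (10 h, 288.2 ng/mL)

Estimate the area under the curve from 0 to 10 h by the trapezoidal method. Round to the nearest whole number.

Trapezoidal AUC_0→10:
  [0→3]: (0.0+575.5)/2 × 3 = 863.25
  [3→5]: (575.5+500.1)/2 × 2 = 1075.6
  [5→7]: (500.1+405.1)/2 × 2 = 905.2
  [7→10]: (405.1+288.2)/2 × 3 = 1039.95
  Sum = 3884.0 ng/mL·h

AUC = 3884 ng/mL·h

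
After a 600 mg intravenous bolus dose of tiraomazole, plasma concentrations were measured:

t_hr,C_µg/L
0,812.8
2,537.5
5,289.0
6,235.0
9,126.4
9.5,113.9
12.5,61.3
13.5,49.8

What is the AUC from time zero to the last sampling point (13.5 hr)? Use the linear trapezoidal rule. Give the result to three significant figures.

AUC = 3770 µg/L·hr

Trapezoidal AUC_0→13.5:
  [0→2]: (812.8+537.5)/2 × 2 = 1350.3
  [2→5]: (537.5+289.0)/2 × 3 = 1239.75
  [5→6]: (289.0+235.0)/2 × 1 = 262.0
  [6→9]: (235.0+126.4)/2 × 3 = 542.1
  [9→9.5]: (126.4+113.9)/2 × 0.5 = 60.075
  [9.5→12.5]: (113.9+61.3)/2 × 3 = 262.8
  [12.5→13.5]: (61.3+49.8)/2 × 1 = 55.55
  Sum = 3772.575 µg/L·hr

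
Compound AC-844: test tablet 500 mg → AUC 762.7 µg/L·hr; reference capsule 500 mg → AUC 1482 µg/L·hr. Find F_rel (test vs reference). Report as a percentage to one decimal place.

F_rel = (AUC_test/D_test) / (AUC_ref/D_ref)
      = (762.7/500) / (1482/500)
      = 1.5254 / 2.964 = 0.5146 = 51.46%

F_rel = 51.5%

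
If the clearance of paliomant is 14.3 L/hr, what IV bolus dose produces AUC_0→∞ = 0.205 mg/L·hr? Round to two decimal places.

Dose_iv = CL × AUC_0→∞
     = 14.3 × 0.205 = 2.9315 mg

Dose = 2.93 mg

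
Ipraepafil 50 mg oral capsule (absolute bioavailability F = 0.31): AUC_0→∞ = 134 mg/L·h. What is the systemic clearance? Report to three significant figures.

CL = 0.116 L/h

CL = F × Dose / AUC_0→∞
   = 0.31 × 50 / 134 = 0.115672 L/h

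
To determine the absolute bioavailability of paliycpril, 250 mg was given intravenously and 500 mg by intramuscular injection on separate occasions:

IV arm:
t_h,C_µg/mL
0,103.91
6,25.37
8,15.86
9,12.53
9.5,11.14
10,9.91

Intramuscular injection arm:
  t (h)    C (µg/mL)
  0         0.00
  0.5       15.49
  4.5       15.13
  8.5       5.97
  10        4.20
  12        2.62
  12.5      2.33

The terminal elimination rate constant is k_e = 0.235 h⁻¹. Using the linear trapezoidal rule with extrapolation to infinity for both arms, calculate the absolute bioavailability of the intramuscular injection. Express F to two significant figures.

F = 0.13

Trapezoidal AUC_0→10 (IV):
  [0→6]: (103.91+25.37)/2 × 6 = 387.84
  [6→8]: (25.37+15.86)/2 × 2 = 41.23
  [8→9]: (15.86+12.53)/2 × 1 = 14.195
  [9→9.5]: (12.53+11.14)/2 × 0.5 = 5.9175
  [9.5→10]: (11.14+9.91)/2 × 0.5 = 5.2625
  Sum = 454.445 µg/mL·h
IV tail: 9.91/0.235 = 42.170; AUC_iv,0→∞ = 454.445 + 42.170 = 496.615 µg/mL·h
Trapezoidal AUC_0→12.5 (intramuscular injection):
  [0→0.5]: (0.00+15.49)/2 × 0.5 = 3.8725
  [0.5→4.5]: (15.49+15.13)/2 × 4 = 61.24
  [4.5→8.5]: (15.13+5.97)/2 × 4 = 42.2
  [8.5→10]: (5.97+4.20)/2 × 1.5 = 7.6275
  [10→12]: (4.20+2.62)/2 × 2 = 6.82
  [12→12.5]: (2.62+2.33)/2 × 0.5 = 1.2375
  Sum = 122.9975 µg/mL·h
intramuscular injection tail: 2.33/0.235 = 9.915; AUC_ev,0→∞ = 122.9975 + 9.915 = 132.9125 µg/mL·h
F = (AUC_ev/D_ev)/(AUC_iv/D_iv) = (132.9125/500)/(496.615/250) = 0.265825/1.98646 = 0.1338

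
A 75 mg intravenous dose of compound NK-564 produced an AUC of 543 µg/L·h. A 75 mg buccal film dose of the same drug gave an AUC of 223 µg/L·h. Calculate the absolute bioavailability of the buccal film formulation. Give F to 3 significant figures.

F = 0.411

F = (AUC_ev / D_ev) / (AUC_iv / D_iv)
  = (223/75) / (543/75)
  = 2.97333 / 7.24 = 0.4107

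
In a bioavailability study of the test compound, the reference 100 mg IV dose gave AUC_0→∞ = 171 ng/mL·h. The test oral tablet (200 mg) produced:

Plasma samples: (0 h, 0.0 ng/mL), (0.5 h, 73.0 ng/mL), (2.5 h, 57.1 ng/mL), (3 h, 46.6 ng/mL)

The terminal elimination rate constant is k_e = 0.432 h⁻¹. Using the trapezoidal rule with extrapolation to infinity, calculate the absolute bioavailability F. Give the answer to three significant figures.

Trapezoidal AUC_0→3 (oral tablet):
  [0→0.5]: (0.0+73.0)/2 × 0.5 = 18.25
  [0.5→2.5]: (73.0+57.1)/2 × 2 = 130.1
  [2.5→3]: (57.1+46.6)/2 × 0.5 = 25.925
  Sum = 174.275 ng/mL·h
Tail: C_last/k_e = 46.6/0.432 = 107.870
AUC_0→∞ (oral tablet) = 174.275 + 107.870 = 282.145 ng/mL·h
F = (AUC_ev/D_ev)/(AUC_iv/D_iv) = (282.145/200)/(171/100) = 1.410725/1.71 = 0.8250

F = 0.825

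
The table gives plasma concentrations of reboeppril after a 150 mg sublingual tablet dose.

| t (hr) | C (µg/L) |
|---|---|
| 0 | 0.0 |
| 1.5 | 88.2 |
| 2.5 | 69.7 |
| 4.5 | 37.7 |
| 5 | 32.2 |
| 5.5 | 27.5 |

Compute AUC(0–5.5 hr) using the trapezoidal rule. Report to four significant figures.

AUC = 284.9 µg/L·hr

Trapezoidal AUC_0→5.5:
  [0→1.5]: (0.0+88.2)/2 × 1.5 = 66.15
  [1.5→2.5]: (88.2+69.7)/2 × 1 = 78.95
  [2.5→4.5]: (69.7+37.7)/2 × 2 = 107.4
  [4.5→5]: (37.7+32.2)/2 × 0.5 = 17.475
  [5→5.5]: (32.2+27.5)/2 × 0.5 = 14.925
  Sum = 284.9 µg/L·hr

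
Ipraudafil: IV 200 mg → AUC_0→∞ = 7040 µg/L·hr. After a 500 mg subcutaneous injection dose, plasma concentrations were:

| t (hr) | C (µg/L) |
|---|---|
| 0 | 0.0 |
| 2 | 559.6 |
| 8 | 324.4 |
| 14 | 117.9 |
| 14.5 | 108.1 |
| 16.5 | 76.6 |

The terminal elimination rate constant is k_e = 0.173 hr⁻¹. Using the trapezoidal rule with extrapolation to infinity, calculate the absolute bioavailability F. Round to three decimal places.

F = 0.297

Trapezoidal AUC_0→16.5 (subcutaneous injection):
  [0→2]: (0.0+559.6)/2 × 2 = 559.6
  [2→8]: (559.6+324.4)/2 × 6 = 2652.0
  [8→14]: (324.4+117.9)/2 × 6 = 1326.9
  [14→14.5]: (117.9+108.1)/2 × 0.5 = 56.5
  [14.5→16.5]: (108.1+76.6)/2 × 2 = 184.7
  Sum = 4779.7 µg/L·hr
Tail: C_last/k_e = 76.6/0.173 = 442.775
AUC_0→∞ (subcutaneous injection) = 4779.7 + 442.775 = 5222.475 µg/L·hr
F = (AUC_ev/D_ev)/(AUC_iv/D_iv) = (5222.475/500)/(7040/200) = 10.44495/35.2 = 0.2967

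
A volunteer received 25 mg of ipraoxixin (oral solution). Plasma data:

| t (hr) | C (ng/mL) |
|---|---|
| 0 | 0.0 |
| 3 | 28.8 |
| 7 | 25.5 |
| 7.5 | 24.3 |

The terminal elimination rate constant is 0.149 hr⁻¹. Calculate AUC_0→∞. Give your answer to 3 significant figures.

AUC = 327 ng/mL·hr

Trapezoidal AUC_0→7.5:
  [0→3]: (0.0+28.8)/2 × 3 = 43.2
  [3→7]: (28.8+25.5)/2 × 4 = 108.6
  [7→7.5]: (25.5+24.3)/2 × 0.5 = 12.45
  Sum = 164.25 ng/mL·hr
Extrapolated tail: C_last / k_e = 24.3 / 0.149 = 163.087
AUC_0→∞ = 164.25 + 163.087 = 327.337 ng/mL·hr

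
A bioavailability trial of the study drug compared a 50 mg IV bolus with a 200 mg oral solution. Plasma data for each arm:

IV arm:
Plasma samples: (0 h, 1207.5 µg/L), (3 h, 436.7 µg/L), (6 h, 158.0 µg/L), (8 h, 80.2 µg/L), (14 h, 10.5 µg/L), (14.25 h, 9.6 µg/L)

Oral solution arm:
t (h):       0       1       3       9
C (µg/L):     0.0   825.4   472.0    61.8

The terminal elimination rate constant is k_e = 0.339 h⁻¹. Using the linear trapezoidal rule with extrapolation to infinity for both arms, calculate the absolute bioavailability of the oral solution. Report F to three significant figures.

F = 0.224

Trapezoidal AUC_0→14.25 (IV):
  [0→3]: (1207.5+436.7)/2 × 3 = 2466.3
  [3→6]: (436.7+158.0)/2 × 3 = 892.05
  [6→8]: (158.0+80.2)/2 × 2 = 238.2
  [8→14]: (80.2+10.5)/2 × 6 = 272.1
  [14→14.25]: (10.5+9.6)/2 × 0.25 = 2.5125
  Sum = 3871.1625 µg/L·h
IV tail: 9.6/0.339 = 28.319; AUC_iv,0→∞ = 3871.1625 + 28.319 = 3899.4815 µg/L·h
Trapezoidal AUC_0→9 (oral solution):
  [0→1]: (0.0+825.4)/2 × 1 = 412.7
  [1→3]: (825.4+472.0)/2 × 2 = 1297.4
  [3→9]: (472.0+61.8)/2 × 6 = 1601.4
  Sum = 3311.5 µg/L·h
oral solution tail: 61.8/0.339 = 182.301; AUC_ev,0→∞ = 3311.5 + 182.301 = 3493.801 µg/L·h
F = (AUC_ev/D_ev)/(AUC_iv/D_iv) = (3493.801/200)/(3899.4815/50) = 17.469005/77.98963 = 0.2240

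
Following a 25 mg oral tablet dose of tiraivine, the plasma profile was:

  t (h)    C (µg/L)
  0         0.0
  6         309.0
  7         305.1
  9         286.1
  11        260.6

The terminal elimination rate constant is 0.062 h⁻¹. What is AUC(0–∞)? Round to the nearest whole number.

AUC = 6575 µg/L·h

Trapezoidal AUC_0→11:
  [0→6]: (0.0+309.0)/2 × 6 = 927.0
  [6→7]: (309.0+305.1)/2 × 1 = 307.05
  [7→9]: (305.1+286.1)/2 × 2 = 591.2
  [9→11]: (286.1+260.6)/2 × 2 = 546.7
  Sum = 2371.95 µg/L·h
Extrapolated tail: C_last / k_e = 260.6 / 0.062 = 4203.226
AUC_0→∞ = 2371.95 + 4203.226 = 6575.176 µg/L·h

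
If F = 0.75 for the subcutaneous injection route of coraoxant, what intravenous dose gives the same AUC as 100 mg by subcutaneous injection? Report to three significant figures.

D_iv = 75.0 mg

Systemic exposure from an extravascular dose = F × D_ev, so the equivalent IV dose is F × D_ev.
D_iv = F × D_ev = 0.75 × 100 = 75 mg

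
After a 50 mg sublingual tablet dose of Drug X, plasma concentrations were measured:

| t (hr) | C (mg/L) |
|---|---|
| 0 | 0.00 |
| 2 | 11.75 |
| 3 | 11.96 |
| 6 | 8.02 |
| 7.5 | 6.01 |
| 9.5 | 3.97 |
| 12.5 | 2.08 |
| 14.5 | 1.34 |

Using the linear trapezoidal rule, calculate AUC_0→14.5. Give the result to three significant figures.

Trapezoidal AUC_0→14.5:
  [0→2]: (0.00+11.75)/2 × 2 = 11.75
  [2→3]: (11.75+11.96)/2 × 1 = 11.855
  [3→6]: (11.96+8.02)/2 × 3 = 29.97
  [6→7.5]: (8.02+6.01)/2 × 1.5 = 10.5225
  [7.5→9.5]: (6.01+3.97)/2 × 2 = 9.98
  [9.5→12.5]: (3.97+2.08)/2 × 3 = 9.075
  [12.5→14.5]: (2.08+1.34)/2 × 2 = 3.42
  Sum = 86.5725 mg/L·hr

AUC = 86.6 mg/L·hr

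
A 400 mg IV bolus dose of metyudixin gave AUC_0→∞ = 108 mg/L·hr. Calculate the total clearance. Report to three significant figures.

CL = 3.70 L/hr

CL = Dose_iv / AUC_0→∞
   = 400 / 108 = 3.7037 L/hr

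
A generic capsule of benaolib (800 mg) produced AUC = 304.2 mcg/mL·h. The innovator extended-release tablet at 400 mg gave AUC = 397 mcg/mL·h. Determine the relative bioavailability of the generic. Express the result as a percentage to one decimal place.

F_rel = (AUC_test/D_test) / (AUC_ref/D_ref)
      = (304.2/800) / (397/400)
      = 0.38025 / 0.9925 = 0.3831 = 38.31%

F_rel = 38.3%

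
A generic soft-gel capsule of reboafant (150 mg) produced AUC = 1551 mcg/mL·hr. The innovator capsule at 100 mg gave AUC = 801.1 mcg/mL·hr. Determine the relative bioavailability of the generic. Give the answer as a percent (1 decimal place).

F_rel = (AUC_test/D_test) / (AUC_ref/D_ref)
      = (1551/150) / (801.1/100)
      = 10.34 / 8.011 = 1.2907 = 129.07%

F_rel = 129.1%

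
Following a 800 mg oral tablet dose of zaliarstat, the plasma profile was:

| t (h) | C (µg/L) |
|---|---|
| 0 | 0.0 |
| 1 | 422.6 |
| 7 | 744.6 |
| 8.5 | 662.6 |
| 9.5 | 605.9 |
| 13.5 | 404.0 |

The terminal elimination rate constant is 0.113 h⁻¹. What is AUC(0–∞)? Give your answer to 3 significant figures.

AUC = 11000 µg/L·h

Trapezoidal AUC_0→13.5:
  [0→1]: (0.0+422.6)/2 × 1 = 211.3
  [1→7]: (422.6+744.6)/2 × 6 = 3501.6
  [7→8.5]: (744.6+662.6)/2 × 1.5 = 1055.4
  [8.5→9.5]: (662.6+605.9)/2 × 1 = 634.25
  [9.5→13.5]: (605.9+404.0)/2 × 4 = 2019.8
  Sum = 7422.35 µg/L·h
Extrapolated tail: C_last / k_e = 404.0 / 0.113 = 3575.221
AUC_0→∞ = 7422.35 + 3575.221 = 10997.571 µg/L·h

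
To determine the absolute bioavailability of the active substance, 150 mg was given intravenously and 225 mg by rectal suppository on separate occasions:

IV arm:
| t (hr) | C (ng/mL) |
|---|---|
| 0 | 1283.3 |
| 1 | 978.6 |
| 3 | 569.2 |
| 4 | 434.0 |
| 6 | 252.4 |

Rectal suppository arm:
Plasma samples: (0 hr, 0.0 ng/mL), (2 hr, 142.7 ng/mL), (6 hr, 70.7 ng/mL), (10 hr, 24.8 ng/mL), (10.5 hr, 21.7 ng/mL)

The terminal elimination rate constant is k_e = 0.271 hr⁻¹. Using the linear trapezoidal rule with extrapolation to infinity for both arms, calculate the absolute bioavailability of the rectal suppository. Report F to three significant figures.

F = 0.118

Trapezoidal AUC_0→6 (IV):
  [0→1]: (1283.3+978.6)/2 × 1 = 1130.95
  [1→3]: (978.6+569.2)/2 × 2 = 1547.8
  [3→4]: (569.2+434.0)/2 × 1 = 501.6
  [4→6]: (434.0+252.4)/2 × 2 = 686.4
  Sum = 3866.75 ng/mL·hr
IV tail: 252.4/0.271 = 931.365; AUC_iv,0→∞ = 3866.75 + 931.365 = 4798.115 ng/mL·hr
Trapezoidal AUC_0→10.5 (rectal suppository):
  [0→2]: (0.0+142.7)/2 × 2 = 142.7
  [2→6]: (142.7+70.7)/2 × 4 = 426.8
  [6→10]: (70.7+24.8)/2 × 4 = 191.0
  [10→10.5]: (24.8+21.7)/2 × 0.5 = 11.625
  Sum = 772.125 ng/mL·hr
rectal suppository tail: 21.7/0.271 = 80.074; AUC_ev,0→∞ = 772.125 + 80.074 = 852.199 ng/mL·hr
F = (AUC_ev/D_ev)/(AUC_iv/D_iv) = (852.199/225)/(4798.115/150) = 3.78755/31.9874 = 0.1184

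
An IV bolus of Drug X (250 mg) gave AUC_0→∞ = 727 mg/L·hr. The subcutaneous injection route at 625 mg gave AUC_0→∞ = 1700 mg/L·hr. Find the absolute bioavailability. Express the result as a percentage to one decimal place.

F = (AUC_ev / D_ev) / (AUC_iv / D_iv)
  = (1700/625) / (727/250)
  = 2.72 / 2.908 = 0.9354
  = 93.54%

F = 93.5%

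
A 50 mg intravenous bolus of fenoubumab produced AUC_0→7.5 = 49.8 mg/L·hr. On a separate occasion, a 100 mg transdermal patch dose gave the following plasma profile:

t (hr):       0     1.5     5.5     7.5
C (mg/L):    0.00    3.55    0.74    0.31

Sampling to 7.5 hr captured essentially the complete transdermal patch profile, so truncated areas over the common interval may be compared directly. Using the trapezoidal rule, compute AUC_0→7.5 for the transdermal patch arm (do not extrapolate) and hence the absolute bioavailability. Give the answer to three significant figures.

F = 0.123

Trapezoidal AUC_0→7.5 (transdermal patch):
  [0→1.5]: (0.00+3.55)/2 × 1.5 = 2.6625
  [1.5→5.5]: (3.55+0.74)/2 × 4 = 8.58
  [5.5→7.5]: (0.74+0.31)/2 × 2 = 1.05
  Sum = 12.2925 mg/L·hr
F = (AUC_ev/D_ev)/(AUC_iv/D_iv) = (12.2925/100)/(49.8/50) = 0.122925/0.996 = 0.1234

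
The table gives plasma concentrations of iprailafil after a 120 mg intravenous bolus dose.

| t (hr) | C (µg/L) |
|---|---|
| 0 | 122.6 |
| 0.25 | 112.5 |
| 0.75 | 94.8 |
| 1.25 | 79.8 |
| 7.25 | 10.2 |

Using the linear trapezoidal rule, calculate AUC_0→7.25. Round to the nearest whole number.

AUC = 395 µg/L·hr

Trapezoidal AUC_0→7.25:
  [0→0.25]: (122.6+112.5)/2 × 0.25 = 29.3875
  [0.25→0.75]: (112.5+94.8)/2 × 0.5 = 51.825
  [0.75→1.25]: (94.8+79.8)/2 × 0.5 = 43.65
  [1.25→7.25]: (79.8+10.2)/2 × 6 = 270.0
  Sum = 394.8625 µg/L·hr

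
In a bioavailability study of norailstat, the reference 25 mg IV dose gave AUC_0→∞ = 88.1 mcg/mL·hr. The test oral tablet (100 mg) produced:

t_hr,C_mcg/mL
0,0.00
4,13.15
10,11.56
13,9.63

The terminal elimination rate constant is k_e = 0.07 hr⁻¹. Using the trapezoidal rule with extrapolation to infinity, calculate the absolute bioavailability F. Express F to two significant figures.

F = 0.77

Trapezoidal AUC_0→13 (oral tablet):
  [0→4]: (0.00+13.15)/2 × 4 = 26.3
  [4→10]: (13.15+11.56)/2 × 6 = 74.13
  [10→13]: (11.56+9.63)/2 × 3 = 31.785
  Sum = 132.215 mcg/mL·hr
Tail: C_last/k_e = 9.63/0.07 = 137.571
AUC_0→∞ (oral tablet) = 132.215 + 137.571 = 269.786 mcg/mL·hr
F = (AUC_ev/D_ev)/(AUC_iv/D_iv) = (269.786/100)/(88.1/25) = 2.69786/3.524 = 0.7656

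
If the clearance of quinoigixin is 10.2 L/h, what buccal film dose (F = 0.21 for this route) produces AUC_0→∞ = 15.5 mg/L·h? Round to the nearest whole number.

Dose = CL × AUC_0→∞ / F
     = 10.2 × 15.5 / 0.21 = 752.857 mg

Dose = 753 mg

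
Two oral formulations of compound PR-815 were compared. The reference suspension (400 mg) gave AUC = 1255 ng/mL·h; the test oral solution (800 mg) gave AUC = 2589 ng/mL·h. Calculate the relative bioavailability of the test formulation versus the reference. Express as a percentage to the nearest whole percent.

F_rel = (AUC_test/D_test) / (AUC_ref/D_ref)
      = (2589/800) / (1255/400)
      = 3.23625 / 3.1375 = 1.0315 = 103.15%

F_rel = 103%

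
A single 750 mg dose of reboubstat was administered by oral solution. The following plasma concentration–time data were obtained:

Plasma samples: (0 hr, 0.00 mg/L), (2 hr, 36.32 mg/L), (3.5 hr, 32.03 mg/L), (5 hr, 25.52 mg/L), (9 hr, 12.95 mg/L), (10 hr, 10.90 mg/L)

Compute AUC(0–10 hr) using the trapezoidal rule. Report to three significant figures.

AUC = 220 mg/L·hr

Trapezoidal AUC_0→10:
  [0→2]: (0.00+36.32)/2 × 2 = 36.32
  [2→3.5]: (36.32+32.03)/2 × 1.5 = 51.2625
  [3.5→5]: (32.03+25.52)/2 × 1.5 = 43.1625
  [5→9]: (25.52+12.95)/2 × 4 = 76.94
  [9→10]: (12.95+10.90)/2 × 1 = 11.925
  Sum = 219.61 mg/L·hr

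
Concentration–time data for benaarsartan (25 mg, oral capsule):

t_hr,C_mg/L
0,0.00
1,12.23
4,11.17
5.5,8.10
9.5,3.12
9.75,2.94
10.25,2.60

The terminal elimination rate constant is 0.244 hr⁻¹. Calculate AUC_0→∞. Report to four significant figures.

AUC = 90.91 mg/L·hr

Trapezoidal AUC_0→10.25:
  [0→1]: (0.00+12.23)/2 × 1 = 6.115
  [1→4]: (12.23+11.17)/2 × 3 = 35.1
  [4→5.5]: (11.17+8.10)/2 × 1.5 = 14.4525
  [5.5→9.5]: (8.10+3.12)/2 × 4 = 22.44
  [9.5→9.75]: (3.12+2.94)/2 × 0.25 = 0.7575
  [9.75→10.25]: (2.94+2.60)/2 × 0.5 = 1.385
  Sum = 80.25 mg/L·hr
Extrapolated tail: C_last / k_e = 2.60 / 0.244 = 10.656
AUC_0→∞ = 80.25 + 10.656 = 90.906 mg/L·hr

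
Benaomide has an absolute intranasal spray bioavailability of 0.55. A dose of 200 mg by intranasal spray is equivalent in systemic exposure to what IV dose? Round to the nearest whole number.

D_iv = 110 mg

Systemic exposure from an extravascular dose = F × D_ev, so the equivalent IV dose is F × D_ev.
D_iv = F × D_ev = 0.55 × 200 = 110 mg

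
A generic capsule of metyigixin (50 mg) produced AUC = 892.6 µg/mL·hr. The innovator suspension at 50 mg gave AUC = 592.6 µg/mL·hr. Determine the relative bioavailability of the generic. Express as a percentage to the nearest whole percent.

F_rel = (AUC_test/D_test) / (AUC_ref/D_ref)
      = (892.6/50) / (592.6/50)
      = 17.852 / 11.852 = 1.5062 = 150.62%

F_rel = 151%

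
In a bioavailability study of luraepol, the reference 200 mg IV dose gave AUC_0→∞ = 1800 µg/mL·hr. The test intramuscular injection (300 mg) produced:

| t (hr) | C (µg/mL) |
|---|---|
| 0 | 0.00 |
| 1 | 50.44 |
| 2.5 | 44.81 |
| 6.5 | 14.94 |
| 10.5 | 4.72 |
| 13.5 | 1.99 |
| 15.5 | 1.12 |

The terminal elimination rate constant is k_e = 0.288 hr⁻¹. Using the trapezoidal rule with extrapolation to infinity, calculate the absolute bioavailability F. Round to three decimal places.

F = 0.101

Trapezoidal AUC_0→15.5 (intramuscular injection):
  [0→1]: (0.00+50.44)/2 × 1 = 25.22
  [1→2.5]: (50.44+44.81)/2 × 1.5 = 71.4375
  [2.5→6.5]: (44.81+14.94)/2 × 4 = 119.5
  [6.5→10.5]: (14.94+4.72)/2 × 4 = 39.32
  [10.5→13.5]: (4.72+1.99)/2 × 3 = 10.065
  [13.5→15.5]: (1.99+1.12)/2 × 2 = 3.11
  Sum = 268.6525 µg/mL·hr
Tail: C_last/k_e = 1.12/0.288 = 3.889
AUC_0→∞ (intramuscular injection) = 268.6525 + 3.889 = 272.5415 µg/mL·hr
F = (AUC_ev/D_ev)/(AUC_iv/D_iv) = (272.5415/300)/(1800/200) = 0.908472/9 = 0.1009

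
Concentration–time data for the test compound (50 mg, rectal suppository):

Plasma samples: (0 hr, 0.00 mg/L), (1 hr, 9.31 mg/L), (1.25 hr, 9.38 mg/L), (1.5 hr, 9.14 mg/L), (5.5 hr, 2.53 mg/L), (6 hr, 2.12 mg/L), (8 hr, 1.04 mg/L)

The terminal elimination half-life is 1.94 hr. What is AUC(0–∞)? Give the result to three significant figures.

AUC = 39.9 mg/L·hr

Trapezoidal AUC_0→8:
  [0→1]: (0.00+9.31)/2 × 1 = 4.655
  [1→1.25]: (9.31+9.38)/2 × 0.25 = 2.33625
  [1.25→1.5]: (9.38+9.14)/2 × 0.25 = 2.315
  [1.5→5.5]: (9.14+2.53)/2 × 4 = 23.34
  [5.5→6]: (2.53+2.12)/2 × 0.5 = 1.1625
  [6→8]: (2.12+1.04)/2 × 2 = 3.16
  Sum = 36.96875 mg/L·hr
k_e = ln2 / t½ = 0.693147 / 1.94 = 0.3573 hr^-1
Extrapolated tail: C_last / k_e = 1.04 / 0.3573 = 2.911
AUC_0→∞ = 36.96875 + 2.911 = 39.87975 mg/L·hr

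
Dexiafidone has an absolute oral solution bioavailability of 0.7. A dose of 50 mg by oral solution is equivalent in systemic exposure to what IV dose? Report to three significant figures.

D_iv = 35.0 mg

Systemic exposure from an extravascular dose = F × D_ev, so the equivalent IV dose is F × D_ev.
D_iv = F × D_ev = 0.7 × 50 = 35 mg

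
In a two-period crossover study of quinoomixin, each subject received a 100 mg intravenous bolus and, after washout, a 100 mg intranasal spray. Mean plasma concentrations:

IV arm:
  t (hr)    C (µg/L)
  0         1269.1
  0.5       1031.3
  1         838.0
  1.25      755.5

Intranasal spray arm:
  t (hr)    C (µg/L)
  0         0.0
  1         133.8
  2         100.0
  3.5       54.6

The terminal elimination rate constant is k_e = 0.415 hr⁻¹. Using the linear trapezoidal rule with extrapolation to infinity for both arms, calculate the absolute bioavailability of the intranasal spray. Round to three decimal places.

F = 0.141

Trapezoidal AUC_0→1.25 (IV):
  [0→0.5]: (1269.1+1031.3)/2 × 0.5 = 575.1
  [0.5→1]: (1031.3+838.0)/2 × 0.5 = 467.325
  [1→1.25]: (838.0+755.5)/2 × 0.25 = 199.1875
  Sum = 1241.6125 µg/L·hr
IV tail: 755.5/0.415 = 1820.482; AUC_iv,0→∞ = 1241.6125 + 1820.482 = 3062.0945 µg/L·hr
Trapezoidal AUC_0→3.5 (intranasal spray):
  [0→1]: (0.0+133.8)/2 × 1 = 66.9
  [1→2]: (133.8+100.0)/2 × 1 = 116.9
  [2→3.5]: (100.0+54.6)/2 × 1.5 = 115.95
  Sum = 299.75 µg/L·hr
intranasal spray tail: 54.6/0.415 = 131.566; AUC_ev,0→∞ = 299.75 + 131.566 = 431.316 µg/L·hr
F = (AUC_ev/D_ev)/(AUC_iv/D_iv) = (431.316/100)/(3062.0945/100) = 4.31316/30.620945 = 0.1409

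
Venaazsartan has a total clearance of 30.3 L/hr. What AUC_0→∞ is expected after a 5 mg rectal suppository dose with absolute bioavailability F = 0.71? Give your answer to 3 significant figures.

AUC = 0.117 mg/L·hr

AUC_0→∞ = F × Dose / CL
        = 0.71 × 5 / 30.3 = 0.117162 mg/L·hr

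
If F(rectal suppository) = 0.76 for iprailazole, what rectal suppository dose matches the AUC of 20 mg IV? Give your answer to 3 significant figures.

For equal systemic exposure: F × D_ev = D_iv
D_ev = D_iv / F = 20 / 0.76 = 26.3158 mg

D_rectal = 26.3 mg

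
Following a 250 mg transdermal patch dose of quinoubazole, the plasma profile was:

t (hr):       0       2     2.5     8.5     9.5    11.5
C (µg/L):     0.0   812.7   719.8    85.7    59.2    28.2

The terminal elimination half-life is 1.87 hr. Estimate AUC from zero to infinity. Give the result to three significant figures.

Trapezoidal AUC_0→11.5:
  [0→2]: (0.0+812.7)/2 × 2 = 812.7
  [2→2.5]: (812.7+719.8)/2 × 0.5 = 383.125
  [2.5→8.5]: (719.8+85.7)/2 × 6 = 2416.5
  [8.5→9.5]: (85.7+59.2)/2 × 1 = 72.45
  [9.5→11.5]: (59.2+28.2)/2 × 2 = 87.4
  Sum = 3772.175 µg/L·hr
k_e = ln2 / t½ = 0.693147 / 1.87 = 0.3707 hr^-1
Extrapolated tail: C_last / k_e = 28.2 / 0.3707 = 76.072
AUC_0→∞ = 3772.175 + 76.072 = 3848.247 µg/L·hr

AUC = 3850 µg/L·hr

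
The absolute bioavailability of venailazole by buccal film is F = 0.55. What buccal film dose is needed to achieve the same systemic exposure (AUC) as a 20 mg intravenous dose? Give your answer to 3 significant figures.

D_buccal = 36.4 mg

For equal systemic exposure: F × D_ev = D_iv
D_ev = D_iv / F = 20 / 0.55 = 36.3636 mg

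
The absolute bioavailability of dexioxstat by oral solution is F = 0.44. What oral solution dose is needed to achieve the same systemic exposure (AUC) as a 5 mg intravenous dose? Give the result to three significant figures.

D_oral = 11.4 mg

For equal systemic exposure: F × D_ev = D_iv
D_ev = D_iv / F = 5 / 0.44 = 11.3636 mg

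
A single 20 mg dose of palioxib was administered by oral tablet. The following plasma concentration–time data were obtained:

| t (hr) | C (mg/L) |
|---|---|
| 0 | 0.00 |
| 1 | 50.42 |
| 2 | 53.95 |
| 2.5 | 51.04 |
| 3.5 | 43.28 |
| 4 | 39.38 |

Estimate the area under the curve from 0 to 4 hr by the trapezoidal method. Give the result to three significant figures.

AUC = 171 mg/L·hr

Trapezoidal AUC_0→4:
  [0→1]: (0.00+50.42)/2 × 1 = 25.21
  [1→2]: (50.42+53.95)/2 × 1 = 52.185
  [2→2.5]: (53.95+51.04)/2 × 0.5 = 26.2475
  [2.5→3.5]: (51.04+43.28)/2 × 1 = 47.16
  [3.5→4]: (43.28+39.38)/2 × 0.5 = 20.665
  Sum = 171.4675 mg/L·hr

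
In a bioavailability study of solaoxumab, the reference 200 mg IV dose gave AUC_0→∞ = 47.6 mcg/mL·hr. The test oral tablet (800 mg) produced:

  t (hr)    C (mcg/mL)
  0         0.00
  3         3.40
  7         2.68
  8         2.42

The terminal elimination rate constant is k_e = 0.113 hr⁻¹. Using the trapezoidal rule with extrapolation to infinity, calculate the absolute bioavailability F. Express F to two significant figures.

Trapezoidal AUC_0→8 (oral tablet):
  [0→3]: (0.00+3.40)/2 × 3 = 5.1
  [3→7]: (3.40+2.68)/2 × 4 = 12.16
  [7→8]: (2.68+2.42)/2 × 1 = 2.55
  Sum = 19.81 mcg/mL·hr
Tail: C_last/k_e = 2.42/0.113 = 21.416
AUC_0→∞ (oral tablet) = 19.81 + 21.416 = 41.226 mcg/mL·hr
F = (AUC_ev/D_ev)/(AUC_iv/D_iv) = (41.226/800)/(47.6/200) = 0.0515325/0.238 = 0.2165

F = 0.22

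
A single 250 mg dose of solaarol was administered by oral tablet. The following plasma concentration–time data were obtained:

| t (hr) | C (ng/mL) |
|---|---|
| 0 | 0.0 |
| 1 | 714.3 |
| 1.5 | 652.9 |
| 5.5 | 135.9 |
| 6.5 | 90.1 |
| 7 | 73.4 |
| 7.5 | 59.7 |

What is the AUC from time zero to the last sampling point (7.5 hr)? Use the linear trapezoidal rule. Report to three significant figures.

AUC = 2460 ng/mL·hr

Trapezoidal AUC_0→7.5:
  [0→1]: (0.0+714.3)/2 × 1 = 357.15
  [1→1.5]: (714.3+652.9)/2 × 0.5 = 341.8
  [1.5→5.5]: (652.9+135.9)/2 × 4 = 1577.6
  [5.5→6.5]: (135.9+90.1)/2 × 1 = 113.0
  [6.5→7]: (90.1+73.4)/2 × 0.5 = 40.875
  [7→7.5]: (73.4+59.7)/2 × 0.5 = 33.275
  Sum = 2463.7 ng/mL·hr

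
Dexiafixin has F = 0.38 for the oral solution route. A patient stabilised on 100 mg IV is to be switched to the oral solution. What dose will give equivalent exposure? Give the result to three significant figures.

For equal systemic exposure: F × D_ev = D_iv
D_ev = D_iv / F = 100 / 0.38 = 263.158 mg

D_oral = 263 mg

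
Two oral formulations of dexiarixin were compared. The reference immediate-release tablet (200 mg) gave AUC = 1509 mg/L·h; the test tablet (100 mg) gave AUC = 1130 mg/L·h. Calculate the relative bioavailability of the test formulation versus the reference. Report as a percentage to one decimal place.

F_rel = (AUC_test/D_test) / (AUC_ref/D_ref)
      = (1130/100) / (1509/200)
      = 11.3 / 7.545 = 1.4977 = 149.77%

F_rel = 149.8%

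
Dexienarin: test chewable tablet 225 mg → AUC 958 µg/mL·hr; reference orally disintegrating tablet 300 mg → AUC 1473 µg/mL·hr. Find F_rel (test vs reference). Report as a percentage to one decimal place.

F_rel = (AUC_test/D_test) / (AUC_ref/D_ref)
      = (958/225) / (1473/300)
      = 4.25778 / 4.91 = 0.8672 = 86.72%

F_rel = 86.7%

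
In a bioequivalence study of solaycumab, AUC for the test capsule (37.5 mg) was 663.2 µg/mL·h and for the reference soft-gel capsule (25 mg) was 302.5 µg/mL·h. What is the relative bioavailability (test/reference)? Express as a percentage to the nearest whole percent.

F_rel = (AUC_test/D_test) / (AUC_ref/D_ref)
      = (663.2/37.5) / (302.5/25)
      = 17.6853 / 12.1 = 1.4616 = 146.16%

F_rel = 146%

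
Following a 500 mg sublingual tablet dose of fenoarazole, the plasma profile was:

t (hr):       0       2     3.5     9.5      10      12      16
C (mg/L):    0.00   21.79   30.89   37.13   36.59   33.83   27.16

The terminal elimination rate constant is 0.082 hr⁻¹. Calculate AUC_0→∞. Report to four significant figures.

Trapezoidal AUC_0→16:
  [0→2]: (0.00+21.79)/2 × 2 = 21.79
  [2→3.5]: (21.79+30.89)/2 × 1.5 = 39.51
  [3.5→9.5]: (30.89+37.13)/2 × 6 = 204.06
  [9.5→10]: (37.13+36.59)/2 × 0.5 = 18.43
  [10→12]: (36.59+33.83)/2 × 2 = 70.42
  [12→16]: (33.83+27.16)/2 × 4 = 121.98
  Sum = 476.19 mg/L·hr
Extrapolated tail: C_last / k_e = 27.16 / 0.082 = 331.220
AUC_0→∞ = 476.19 + 331.220 = 807.41 mg/L·hr

AUC = 807.4 mg/L·hr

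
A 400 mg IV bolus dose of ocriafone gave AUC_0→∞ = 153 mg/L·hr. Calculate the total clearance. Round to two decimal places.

CL = 2.61 L/hr

CL = Dose_iv / AUC_0→∞
   = 400 / 153 = 2.61438 L/hr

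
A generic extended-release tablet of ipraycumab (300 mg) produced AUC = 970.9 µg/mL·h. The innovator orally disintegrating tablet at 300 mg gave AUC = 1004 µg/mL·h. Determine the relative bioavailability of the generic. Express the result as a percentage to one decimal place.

F_rel = (AUC_test/D_test) / (AUC_ref/D_ref)
      = (970.9/300) / (1004/300)
      = 3.23633 / 3.34667 = 0.9670 = 96.70%

F_rel = 96.7%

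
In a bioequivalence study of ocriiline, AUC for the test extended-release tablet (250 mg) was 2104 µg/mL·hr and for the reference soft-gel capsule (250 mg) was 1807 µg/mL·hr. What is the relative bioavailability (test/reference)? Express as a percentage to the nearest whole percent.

F_rel = (AUC_test/D_test) / (AUC_ref/D_ref)
      = (2104/250) / (1807/250)
      = 8.416 / 7.228 = 1.1644 = 116.44%

F_rel = 116%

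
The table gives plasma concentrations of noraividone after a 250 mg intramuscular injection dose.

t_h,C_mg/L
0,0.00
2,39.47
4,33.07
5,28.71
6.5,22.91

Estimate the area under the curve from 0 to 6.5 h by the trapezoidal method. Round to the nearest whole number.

AUC = 182 mg/L·h

Trapezoidal AUC_0→6.5:
  [0→2]: (0.00+39.47)/2 × 2 = 39.47
  [2→4]: (39.47+33.07)/2 × 2 = 72.54
  [4→5]: (33.07+28.71)/2 × 1 = 30.89
  [5→6.5]: (28.71+22.91)/2 × 1.5 = 38.715
  Sum = 181.615 mg/L·h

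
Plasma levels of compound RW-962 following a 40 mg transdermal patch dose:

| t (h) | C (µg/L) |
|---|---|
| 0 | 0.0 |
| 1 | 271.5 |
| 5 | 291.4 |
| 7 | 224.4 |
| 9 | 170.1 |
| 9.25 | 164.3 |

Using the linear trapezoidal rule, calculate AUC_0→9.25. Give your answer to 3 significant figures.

Trapezoidal AUC_0→9.25:
  [0→1]: (0.0+271.5)/2 × 1 = 135.75
  [1→5]: (271.5+291.4)/2 × 4 = 1125.8
  [5→7]: (291.4+224.4)/2 × 2 = 515.8
  [7→9]: (224.4+170.1)/2 × 2 = 394.5
  [9→9.25]: (170.1+164.3)/2 × 0.25 = 41.8
  Sum = 2213.65 µg/L·h

AUC = 2210 µg/L·h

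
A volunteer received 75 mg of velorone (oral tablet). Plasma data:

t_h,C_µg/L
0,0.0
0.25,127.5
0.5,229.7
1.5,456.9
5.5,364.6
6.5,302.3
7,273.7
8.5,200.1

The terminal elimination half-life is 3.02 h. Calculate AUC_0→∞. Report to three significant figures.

Trapezoidal AUC_0→8.5:
  [0→0.25]: (0.0+127.5)/2 × 0.25 = 15.9375
  [0.25→0.5]: (127.5+229.7)/2 × 0.25 = 44.65
  [0.5→1.5]: (229.7+456.9)/2 × 1 = 343.3
  [1.5→5.5]: (456.9+364.6)/2 × 4 = 1643.0
  [5.5→6.5]: (364.6+302.3)/2 × 1 = 333.45
  [6.5→7]: (302.3+273.7)/2 × 0.5 = 144.0
  [7→8.5]: (273.7+200.1)/2 × 1.5 = 355.35
  Sum = 2879.6875 µg/L·h
k_e = ln2 / t½ = 0.693147 / 3.02 = 0.2295 h^-1
Extrapolated tail: C_last / k_e = 200.1 / 0.2295 = 871.895
AUC_0→∞ = 2879.6875 + 871.895 = 3751.5825 µg/L·h

AUC = 3750 µg/L·h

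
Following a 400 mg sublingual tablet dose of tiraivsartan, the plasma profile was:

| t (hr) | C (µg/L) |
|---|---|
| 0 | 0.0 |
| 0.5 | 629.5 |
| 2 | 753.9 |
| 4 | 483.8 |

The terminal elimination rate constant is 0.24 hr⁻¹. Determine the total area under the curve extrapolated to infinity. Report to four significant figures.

Trapezoidal AUC_0→4:
  [0→0.5]: (0.0+629.5)/2 × 0.5 = 157.375
  [0.5→2]: (629.5+753.9)/2 × 1.5 = 1037.55
  [2→4]: (753.9+483.8)/2 × 2 = 1237.7
  Sum = 2432.625 µg/L·hr
Extrapolated tail: C_last / k_e = 483.8 / 0.24 = 2015.833
AUC_0→∞ = 2432.625 + 2015.833 = 4448.458 µg/L·hr

AUC = 4448 µg/L·hr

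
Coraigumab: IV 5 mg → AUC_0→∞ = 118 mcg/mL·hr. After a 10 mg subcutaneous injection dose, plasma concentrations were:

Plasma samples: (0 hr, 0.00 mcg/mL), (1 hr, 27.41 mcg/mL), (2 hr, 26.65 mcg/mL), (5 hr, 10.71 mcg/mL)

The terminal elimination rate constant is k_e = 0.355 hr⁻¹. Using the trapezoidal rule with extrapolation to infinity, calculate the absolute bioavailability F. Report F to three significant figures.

Trapezoidal AUC_0→5 (subcutaneous injection):
  [0→1]: (0.00+27.41)/2 × 1 = 13.705
  [1→2]: (27.41+26.65)/2 × 1 = 27.03
  [2→5]: (26.65+10.71)/2 × 3 = 56.04
  Sum = 96.775 mcg/mL·hr
Tail: C_last/k_e = 10.71/0.355 = 30.169
AUC_0→∞ (subcutaneous injection) = 96.775 + 30.169 = 126.944 mcg/mL·hr
F = (AUC_ev/D_ev)/(AUC_iv/D_iv) = (126.944/10)/(118/5) = 12.6944/23.6 = 0.5379

F = 0.538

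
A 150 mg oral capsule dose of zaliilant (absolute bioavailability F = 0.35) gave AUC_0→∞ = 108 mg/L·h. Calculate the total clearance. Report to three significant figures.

CL = 0.486 L/h

CL = F × Dose / AUC_0→∞
   = 0.35 × 150 / 108 = 0.486111 L/h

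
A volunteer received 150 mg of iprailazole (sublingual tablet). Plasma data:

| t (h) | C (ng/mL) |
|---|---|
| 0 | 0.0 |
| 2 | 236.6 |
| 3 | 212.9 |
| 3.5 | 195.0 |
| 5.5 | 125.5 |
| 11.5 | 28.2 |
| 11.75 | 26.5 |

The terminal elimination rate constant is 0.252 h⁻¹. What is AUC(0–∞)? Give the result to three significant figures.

Trapezoidal AUC_0→11.75:
  [0→2]: (0.0+236.6)/2 × 2 = 236.6
  [2→3]: (236.6+212.9)/2 × 1 = 224.75
  [3→3.5]: (212.9+195.0)/2 × 0.5 = 101.975
  [3.5→5.5]: (195.0+125.5)/2 × 2 = 320.5
  [5.5→11.5]: (125.5+28.2)/2 × 6 = 461.1
  [11.5→11.75]: (28.2+26.5)/2 × 0.25 = 6.8375
  Sum = 1351.7625 ng/mL·h
Extrapolated tail: C_last / k_e = 26.5 / 0.252 = 105.159
AUC_0→∞ = 1351.7625 + 105.159 = 1456.9215 ng/mL·h

AUC = 1460 ng/mL·h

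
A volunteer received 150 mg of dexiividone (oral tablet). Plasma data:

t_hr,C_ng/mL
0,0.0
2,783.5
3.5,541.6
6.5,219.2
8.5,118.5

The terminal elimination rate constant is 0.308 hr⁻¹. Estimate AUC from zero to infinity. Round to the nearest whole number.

Trapezoidal AUC_0→8.5:
  [0→2]: (0.0+783.5)/2 × 2 = 783.5
  [2→3.5]: (783.5+541.6)/2 × 1.5 = 993.825
  [3.5→6.5]: (541.6+219.2)/2 × 3 = 1141.2
  [6.5→8.5]: (219.2+118.5)/2 × 2 = 337.7
  Sum = 3256.225 ng/mL·hr
Extrapolated tail: C_last / k_e = 118.5 / 0.308 = 384.740
AUC_0→∞ = 3256.225 + 384.740 = 3640.965 ng/mL·hr

AUC = 3641 ng/mL·hr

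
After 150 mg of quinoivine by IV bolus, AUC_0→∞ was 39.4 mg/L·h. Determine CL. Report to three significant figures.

CL = Dose_iv / AUC_0→∞
   = 150 / 39.4 = 3.80711 L/h

CL = 3.81 L/h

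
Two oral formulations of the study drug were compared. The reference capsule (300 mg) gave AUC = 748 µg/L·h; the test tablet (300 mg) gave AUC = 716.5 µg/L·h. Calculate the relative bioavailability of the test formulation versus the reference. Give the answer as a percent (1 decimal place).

F_rel = (AUC_test/D_test) / (AUC_ref/D_ref)
      = (716.5/300) / (748/300)
      = 2.38833 / 2.49333 = 0.9579 = 95.79%

F_rel = 95.8%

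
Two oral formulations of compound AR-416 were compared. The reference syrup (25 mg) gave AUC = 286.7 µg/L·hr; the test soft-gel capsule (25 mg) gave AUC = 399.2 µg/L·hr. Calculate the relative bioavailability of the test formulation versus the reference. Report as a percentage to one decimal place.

F_rel = (AUC_test/D_test) / (AUC_ref/D_ref)
      = (399.2/25) / (286.7/25)
      = 15.968 / 11.468 = 1.3924 = 139.24%

F_rel = 139.2%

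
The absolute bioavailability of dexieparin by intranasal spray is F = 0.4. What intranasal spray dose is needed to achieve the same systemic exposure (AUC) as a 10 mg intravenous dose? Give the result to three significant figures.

D_intranasal = 25.0 mg

For equal systemic exposure: F × D_ev = D_iv
D_ev = D_iv / F = 10 / 0.4 = 25 mg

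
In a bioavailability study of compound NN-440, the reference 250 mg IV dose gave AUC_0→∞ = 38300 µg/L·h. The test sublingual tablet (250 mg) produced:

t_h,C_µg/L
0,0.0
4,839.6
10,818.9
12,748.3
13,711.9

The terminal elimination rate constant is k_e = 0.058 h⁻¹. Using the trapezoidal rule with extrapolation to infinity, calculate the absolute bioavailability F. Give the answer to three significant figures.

Trapezoidal AUC_0→13 (sublingual tablet):
  [0→4]: (0.0+839.6)/2 × 4 = 1679.2
  [4→10]: (839.6+818.9)/2 × 6 = 4975.5
  [10→12]: (818.9+748.3)/2 × 2 = 1567.2
  [12→13]: (748.3+711.9)/2 × 1 = 730.1
  Sum = 8952.0 µg/L·h
Tail: C_last/k_e = 711.9/0.058 = 12274.138
AUC_0→∞ (sublingual tablet) = 8952.0 + 12274.138 = 21226.138 µg/L·h
F = (AUC_ev/D_ev)/(AUC_iv/D_iv) = (21226.138/250)/(38300/250) = 84.904552/153.2 = 0.5542

F = 0.554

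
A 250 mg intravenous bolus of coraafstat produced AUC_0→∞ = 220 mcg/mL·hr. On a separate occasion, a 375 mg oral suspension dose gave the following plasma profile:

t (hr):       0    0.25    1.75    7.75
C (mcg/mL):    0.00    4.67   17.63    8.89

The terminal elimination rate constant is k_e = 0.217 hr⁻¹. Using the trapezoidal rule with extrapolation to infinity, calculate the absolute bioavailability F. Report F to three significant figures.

F = 0.418

Trapezoidal AUC_0→7.75 (oral suspension):
  [0→0.25]: (0.00+4.67)/2 × 0.25 = 0.58375
  [0.25→1.75]: (4.67+17.63)/2 × 1.5 = 16.725
  [1.75→7.75]: (17.63+8.89)/2 × 6 = 79.56
  Sum = 96.86875 mcg/mL·hr
Tail: C_last/k_e = 8.89/0.217 = 40.968
AUC_0→∞ (oral suspension) = 96.86875 + 40.968 = 137.83675 mcg/mL·hr
F = (AUC_ev/D_ev)/(AUC_iv/D_iv) = (137.83675/375)/(220/250) = 0.367565/0.88 = 0.4177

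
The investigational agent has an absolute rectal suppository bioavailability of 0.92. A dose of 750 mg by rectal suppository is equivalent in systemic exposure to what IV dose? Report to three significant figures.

Systemic exposure from an extravascular dose = F × D_ev, so the equivalent IV dose is F × D_ev.
D_iv = F × D_ev = 0.92 × 750 = 690 mg

D_iv = 690 mg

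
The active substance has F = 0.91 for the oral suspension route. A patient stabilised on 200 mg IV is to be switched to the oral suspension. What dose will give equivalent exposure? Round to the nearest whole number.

D_oral = 220 mg

For equal systemic exposure: F × D_ev = D_iv
D_ev = D_iv / F = 200 / 0.91 = 219.78 mg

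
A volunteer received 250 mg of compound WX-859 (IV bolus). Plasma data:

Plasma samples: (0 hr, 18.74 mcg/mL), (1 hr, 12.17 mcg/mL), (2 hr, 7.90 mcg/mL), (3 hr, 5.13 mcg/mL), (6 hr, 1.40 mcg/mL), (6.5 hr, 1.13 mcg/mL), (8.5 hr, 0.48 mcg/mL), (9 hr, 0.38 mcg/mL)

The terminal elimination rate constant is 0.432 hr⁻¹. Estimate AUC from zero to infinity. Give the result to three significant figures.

Trapezoidal AUC_0→9:
  [0→1]: (18.74+12.17)/2 × 1 = 15.455
  [1→2]: (12.17+7.90)/2 × 1 = 10.035
  [2→3]: (7.90+5.13)/2 × 1 = 6.515
  [3→6]: (5.13+1.40)/2 × 3 = 9.795
  [6→6.5]: (1.40+1.13)/2 × 0.5 = 0.6325
  [6.5→8.5]: (1.13+0.48)/2 × 2 = 1.61
  [8.5→9]: (0.48+0.38)/2 × 0.5 = 0.215
  Sum = 44.2575 mcg/mL·hr
Extrapolated tail: C_last / k_e = 0.38 / 0.432 = 0.880
AUC_0→∞ = 44.2575 + 0.880 = 45.1375 mcg/mL·hr

AUC = 45.1 mcg/mL·hr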